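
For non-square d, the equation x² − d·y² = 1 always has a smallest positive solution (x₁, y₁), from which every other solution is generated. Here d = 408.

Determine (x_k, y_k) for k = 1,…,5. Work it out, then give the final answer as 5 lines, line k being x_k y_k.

[20; 5,40] for √408; ℓ=2 ⇒ convergent index 1
i=0: a=20 ⇒ p=20, q=1
i=1: a=5 ⇒ p=101, q=5
fundamental: x₁=101, y₁=5  (since 10201 − 408·25 = 1)
(x_2, y_2) = (101·101 + 408·5·5, 101·5 + 5·101) = (20401, 1010)
(x_3, y_3) = (101·20401 + 408·5·1010, 101·1010 + 5·20401) = (4120901, 204015)
(x_4, y_4) = (101·4120901 + 408·5·204015, 101·204015 + 5·4120901) = (832401601, 41210020)
(x_5, y_5) = (101·832401601 + 408·5·41210020, 101·41210020 + 5·832401601) = (168141002501, 8324220025)

101 5
20401 1010
4120901 204015
832401601 41210020
168141002501 8324220025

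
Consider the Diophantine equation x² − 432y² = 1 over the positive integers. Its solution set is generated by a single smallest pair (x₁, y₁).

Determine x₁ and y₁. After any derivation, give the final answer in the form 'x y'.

d=432: √d = [20; 1,3,1,1,1,3,1,40] (ℓ=8, even), read p_7/q_7
i=0: a=20 ⇒ p=20, q=1
…
i=2: a=3 ⇒ p=83, q=4
…
i=6: a=3 ⇒ p=1060, q=51
i=7: a=1 ⇒ p=1351, q=65
(x₁, y₁) = (1351, 65);  1351² − 432·65² = 1 ✓

1351 65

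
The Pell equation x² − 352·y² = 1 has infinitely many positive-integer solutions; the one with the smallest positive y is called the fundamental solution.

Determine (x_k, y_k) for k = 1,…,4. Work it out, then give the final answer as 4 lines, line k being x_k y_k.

77617 4137
12048797377 642203058
1870383011943601 99691749501435
290347036464004160257 15475549041463557732

√352 → a₀=18, period (1,3,5,9,5,3,1,36); ℓ=8 even so k=7
i=0: a=18 ⇒ p=18, q=1
…
i=2: a=3 ⇒ p=75, q=4
…
i=6: a=3 ⇒ p=59118, q=3151
i=7: a=1 ⇒ p=77617, q=4137
(x₁, y₁) = (77617, 4137);  77617² − 352·4137² = 1 ✓
(77617+4137√352)^2 = 12048797377 + 642203058√352
(77617+4137√352)^3 = 1870383011943601 + 99691749501435√352
(77617+4137√352)^4 = 290347036464004160257 + 15475549041463557732√352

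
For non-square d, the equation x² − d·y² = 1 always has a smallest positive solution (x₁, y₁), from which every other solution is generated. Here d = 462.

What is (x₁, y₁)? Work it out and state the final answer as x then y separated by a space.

√462 = [21; 2,42, …], period ℓ=2 (even) → k=1
a_0=21:  p_0=21·1+0=21,  q_0=21·0+1=1
a_1=2:  p_1=2·21+1=43,  q_1=2·1+0=2
(x₁, y₁) = (43, 2);  43² − 462·2² = 1 ✓

43 2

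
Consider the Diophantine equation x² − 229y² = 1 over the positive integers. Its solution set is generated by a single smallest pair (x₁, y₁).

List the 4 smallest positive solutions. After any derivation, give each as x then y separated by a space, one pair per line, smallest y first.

√229 = [15; 7,1,1,7,30, …], period ℓ=5 (odd) → k=9
k=0  a_k=15  p_k/q_k = 15/1
…
k=5  a_k=30  p_k/q_k = 51527/3405
…
k=8  a_k=1  p_k/q_k = 776325/51301
k=9  a_k=7  p_k/q_k = 5848201/386460
(x₁, y₁) = (5848201, 386460);  5848201² − 229·386460² = 1 ✓
(5848201+386460√229)^2 = 68402909872801 + 4520191516920√229
(5848201+386460√229)^3 = 800067931842043513801 + 52869977098885735380√229
(5848201+386460√229)^4 = 9357916158133073035999171201 + 618388505879356792878585840√229

5848201 386460
68402909872801 4520191516920
800067931842043513801 52869977098885735380
9357916158133073035999171201 618388505879356792878585840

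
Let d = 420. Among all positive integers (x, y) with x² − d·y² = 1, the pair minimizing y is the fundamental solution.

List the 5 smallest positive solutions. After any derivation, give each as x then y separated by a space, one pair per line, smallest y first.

d=420: √d = [20; 2,40] (ℓ=2, even), read p_1/q_1
k=0  a_k=20  p_k/q_k = 20/1
k=1  a_k=2  p_k/q_k = 41/2
(x₁, y₁) = (41, 2);  41² − 420·2² = 1 ✓
k=2:  x_2 = 41·41+420·2·2 = 3361,  y_2 = 41·2+2·41 = 164
k=3:  x_3 = 41·3361+420·2·164 = 275561,  y_3 = 41·164+2·3361 = 13446
k=4:  x_4 = 41·275561+420·2·13446 = 22592641,  y_4 = 41·13446+2·275561 = 1102408
k=5:  x_5 = 41·22592641+420·2·1102408 = 1852321001,  y_5 = 41·1102408+2·22592641 = 90384010

41 2
3361 164
275561 13446
22592641 1102408
1852321001 90384010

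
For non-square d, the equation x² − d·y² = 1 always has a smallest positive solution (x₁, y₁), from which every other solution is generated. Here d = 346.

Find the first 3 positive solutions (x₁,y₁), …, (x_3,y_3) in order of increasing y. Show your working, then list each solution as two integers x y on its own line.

17299 930
598510801 32176140
20707276675699 1113230090790

√346 → a₀=18, period (1,1,1,1,36); ℓ=5 odd so k=9
i=0: a=18 ⇒ p=18, q=1
i=1: a=1 ⇒ p=19, q=1
…
i=4: a=1 ⇒ p=93, q=5
i=5: a=36 ⇒ p=3404, q=183
i=6: a=1 ⇒ p=3497, q=188
i=7: a=1 ⇒ p=6901, q=371
i=8: a=1 ⇒ p=10398, q=559
i=9: a=1 ⇒ p=17299, q=930
(x₁, y₁) = (17299, 930);  17299² − 346·930² = 1 ✓
(17299+930√346)^2 = 598510801 + 32176140√346
(17299+930√346)^3 = 20707276675699 + 1113230090790√346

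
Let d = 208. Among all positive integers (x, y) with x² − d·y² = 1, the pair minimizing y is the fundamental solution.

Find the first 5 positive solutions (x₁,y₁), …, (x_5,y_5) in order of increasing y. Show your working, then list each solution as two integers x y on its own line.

649 45
842401 58410
1093435849 75816135
1419278889601 98409284820
1842222905266249 127735175880225

√208 → a₀=14, period (2,2,1,2,2,28); ℓ=6 even so k=5
k=0  a_k=14  p_k/q_k = 14/1
k=1  a_k=2  p_k/q_k = 29/2
k=2  a_k=2  p_k/q_k = 72/5
k=3  a_k=1  p_k/q_k = 101/7
k=4  a_k=2  p_k/q_k = 274/19
k=5  a_k=2  p_k/q_k = 649/45
(x₁, y₁) = (649, 45);  649² − 208·45² = 1 ✓
(649+45√208)^2 = 842401 + 58410√208
(649+45√208)^3 = 1093435849 + 75816135√208
(649+45√208)^4 = 1419278889601 + 98409284820√208
(649+45√208)^5 = 1842222905266249 + 127735175880225√208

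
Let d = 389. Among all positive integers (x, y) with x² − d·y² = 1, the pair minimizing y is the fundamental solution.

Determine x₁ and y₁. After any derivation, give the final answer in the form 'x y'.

3287049 166660

d=389: √d = [19; 1,2,1,1,1,1,2,1,38] (ℓ=9, odd), read p_17/q_17
step 0: (19, 1)  from 19·(1,0) + (0,1)
…
step 2: (59, 3)  from 2·(20,1) + (19,1)
…
step 5: (217, 11)  from 1·(138,7) + (79,4)
step 6: (355, 18)  from 1·(217,11) + (138,7)
…
step 8: (1282, 65)  from 1·(927,47) + (355,18)
…
step 12: (202418, 10263)  from 1·(151493,7681) + (50925,2582)
…
step 15: (910240, 46151)  from 1·(556329,28207) + (353911,17944)
step 16: (2376809, 120509)  from 2·(910240,46151) + (556329,28207)
step 17: (3287049, 166660)  from 1·(2376809,120509) + (910240,46151)
(x₁, y₁) = (3287049, 166660);  3287049² − 389·166660² = 1 ✓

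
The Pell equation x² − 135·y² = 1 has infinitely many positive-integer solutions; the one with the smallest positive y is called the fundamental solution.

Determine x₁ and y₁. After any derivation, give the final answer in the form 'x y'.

244 21

√135 → a₀=11, period (1,1,1,1,1,1,1,22); ℓ=8 even so k=7
a_0=11:  p_0=11·1+0=11,  q_0=11·0+1=1
…
a_2=1:  p_2=1·12+11=23,  q_2=1·1+1=2
a_3=1:  p_3=1·23+12=35,  q_3=1·2+1=3
…
a_6=1:  p_6=1·93+58=151,  q_6=1·8+5=13
a_7=1:  p_7=1·151+93=244,  q_7=1·13+8=21
→ (244, 21).  Check: 244²=59536, 135·21²=59535, difference 1.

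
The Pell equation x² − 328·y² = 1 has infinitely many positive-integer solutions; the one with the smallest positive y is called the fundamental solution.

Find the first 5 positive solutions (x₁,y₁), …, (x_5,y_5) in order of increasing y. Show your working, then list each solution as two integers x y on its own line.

163 9
53137 2934
17322499 956475
5647081537 311807916
1840931258563 101648424141

√328 → a₀=18, period (9,36); ℓ=2 even so k=1
a_0=18:  p_0=18·1+0=18,  q_0=18·0+1=1
a_1=9:  p_1=9·18+1=163,  q_1=9·1+0=9
→ (163, 9).  Check: 163²=26569, 328·9²=26568, difference 1.
k=2:  x_2 = 163·163+328·9·9 = 53137,  y_2 = 163·9+9·163 = 2934
k=3:  x_3 = 163·53137+328·9·2934 = 17322499,  y_3 = 163·2934+9·53137 = 956475
k=4:  x_4 = 163·17322499+328·9·956475 = 5647081537,  y_4 = 163·956475+9·17322499 = 311807916
k=5:  x_5 = 163·5647081537+328·9·311807916 = 1840931258563,  y_5 = 163·311807916+9·5647081537 = 101648424141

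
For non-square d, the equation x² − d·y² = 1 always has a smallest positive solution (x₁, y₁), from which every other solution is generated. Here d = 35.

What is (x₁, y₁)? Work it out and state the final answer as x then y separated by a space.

d=35: √d = [5; 1,10] (ℓ=2, even), read p_1/q_1
k=0  a_k=5  p_k/q_k = 5/1
k=1  a_k=1  p_k/q_k = 6/1
→ (6, 1).  Check: 6²=36, 35·1²=35, difference 1.

6 1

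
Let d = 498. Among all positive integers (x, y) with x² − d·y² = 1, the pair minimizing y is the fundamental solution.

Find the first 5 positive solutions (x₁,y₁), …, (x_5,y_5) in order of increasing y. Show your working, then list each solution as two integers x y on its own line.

179777 8056
64639539457 2896567024
23241404969742401 1041472259739240
8356540122426119709697 374465516875386131936
3004627427155559641130652737 134640574453571113022377304

d=498: √d = [22; 3,6,22,6,3,44] (ℓ=6, even), read p_5/q_5
a_0=22:  p_0=22·1+0=22,  q_0=22·0+1=1
a_1=3:  p_1=3·22+1=67,  q_1=3·1+0=3
a_2=6:  p_2=6·67+22=424,  q_2=6·3+1=19
…
a_4=6:  p_4=6·9395+424=56794,  q_4=6·421+19=2545
a_5=3:  p_5=3·56794+9395=179777,  q_5=3·2545+421=8056
→ (179777, 8056).  Check: 179777²=32319769729, 498·8056²=32319769728, difference 1.
k=2:  x_2 = 179777·179777+498·8056·8056 = 64639539457,  y_2 = 179777·8056+8056·179777 = 2896567024
k=3:  x_3 = 179777·64639539457+498·8056·2896567024 = 23241404969742401,  y_3 = 179777·2896567024+8056·64639539457 = 1041472259739240
k=4:  x_4 = 179777·23241404969742401+498·8056·1041472259739240 = 8356540122426119709697,  y_4 = 179777·1041472259739240+8056·23241404969742401 = 374465516875386131936
k=5:  x_5 = 179777·8356540122426119709697+498·8056·374465516875386131936 = 3004627427155559641130652737,  y_5 = 179777·374465516875386131936+8056·8356540122426119709697 = 134640574453571113022377304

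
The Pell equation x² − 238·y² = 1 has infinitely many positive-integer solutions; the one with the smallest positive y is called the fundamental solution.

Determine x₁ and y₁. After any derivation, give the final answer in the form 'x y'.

11663 756

[15; 2,2,1,14,1,2,2,30] for √238; ℓ=8 ⇒ convergent index 7
a_0=15:  p_0=15·1+0=15,  q_0=15·0+1=1
…
a_2=2:  p_2=2·31+15=77,  q_2=2·2+1=5
…
a_5=1:  p_5=1·1589+108=1697,  q_5=1·103+7=110
a_6=2:  p_6=2·1697+1589=4983,  q_6=2·110+103=323
a_7=2:  p_7=2·4983+1697=11663,  q_7=2·323+110=756
(x₁, y₁) = (11663, 756);  11663² − 238·756² = 1 ✓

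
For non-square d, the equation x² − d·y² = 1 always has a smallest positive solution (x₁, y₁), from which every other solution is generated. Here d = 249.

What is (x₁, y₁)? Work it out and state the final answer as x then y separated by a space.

8553815 542076

[15; 1,3,1,1,5,…,3,1,30] for √249; ℓ=16 ⇒ convergent index 15
i=0: a=15 ⇒ p=15, q=1
i=1: a=1 ⇒ p=16, q=1
i=2: a=3 ⇒ p=63, q=4
i=3: a=1 ⇒ p=79, q=5
i=4: a=1 ⇒ p=142, q=9
i=5: a=5 ⇒ p=789, q=50
i=6: a=1 ⇒ p=931, q=59
i=7: a=3 ⇒ p=3582, q=227
i=8: a=10 ⇒ p=36751, q=2329
i=9: a=3 ⇒ p=113835, q=7214
i=10: a=1 ⇒ p=150586, q=9543
i=11: a=5 ⇒ p=866765, q=54929
i=12: a=1 ⇒ p=1017351, q=64472
…
i=14: a=3 ⇒ p=6669699, q=422675
i=15: a=1 ⇒ p=8553815, q=542076
→ (8553815, 542076).  Check: 8553815²=73167751054225, 249·542076²=73167751054224, difference 1.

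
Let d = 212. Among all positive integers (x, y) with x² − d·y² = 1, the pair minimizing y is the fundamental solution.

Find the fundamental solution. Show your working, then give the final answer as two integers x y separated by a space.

√212 → a₀=14, period (1,1,3,1,1,…,1,1,28); ℓ=14 even so k=13
a_0=14:  p_0=14·1+0=14,  q_0=14·0+1=1
…
a_7=6:  p_7=6·364+233=2417,  q_7=6·25+16=166
…
a_10=1:  p_10=1·5198+2781=7979,  q_10=1·357+191=548
…
a_12=1:  p_12=1·29135+7979=37114,  q_12=1·2001+548=2549
a_13=1:  p_13=1·37114+29135=66249,  q_13=1·2549+2001=4550
(x₁, y₁) = (66249, 4550);  66249² − 212·4550² = 1 ✓

66249 4550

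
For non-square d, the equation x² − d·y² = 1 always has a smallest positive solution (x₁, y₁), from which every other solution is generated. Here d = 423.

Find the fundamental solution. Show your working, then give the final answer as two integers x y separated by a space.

4607 224

[20; 1,1,3,4,3,1,1,40] for √423; ℓ=8 ⇒ convergent index 7
step 0: (20, 1)  from 20·(1,0) + (0,1)
step 1: (21, 1)  from 1·(20,1) + (1,0)
…
step 5: (1995, 97)  from 3·(617,30) + (144,7)
step 6: (2612, 127)  from 1·(1995,97) + (617,30)
step 7: (4607, 224)  from 1·(2612,127) + (1995,97)
→ (4607, 224).  Check: 4607²=21224449, 423·224²=21224448, difference 1.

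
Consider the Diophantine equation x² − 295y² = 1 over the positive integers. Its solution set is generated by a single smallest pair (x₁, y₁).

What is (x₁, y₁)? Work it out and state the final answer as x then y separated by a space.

2024999 117900

√295 → a₀=17, period (5,1,2,3,2,6,2,3,2,1,5,34); ℓ=12 even so k=11
a_0=17:  p_0=17·1+0=17,  q_0=17·0+1=1
a_1=5:  p_1=5·17+1=86,  q_1=5·1+0=5
a_2=1:  p_2=1·86+17=103,  q_2=1·5+1=6
…
a_4=3:  p_4=3·292+103=979,  q_4=3·17+6=57
…
a_6=6:  p_6=6·2250+979=14479,  q_6=6·131+57=843
a_7=2:  p_7=2·14479+2250=31208,  q_7=2·843+131=1817
…
a_9=2:  p_9=2·108103+31208=247414,  q_9=2·6294+1817=14405
a_10=1:  p_10=1·247414+108103=355517,  q_10=1·14405+6294=20699
a_11=5:  p_11=5·355517+247414=2024999,  q_11=5·20699+14405=117900
(x₁, y₁) = (2024999, 117900);  2024999² − 295·117900² = 1 ✓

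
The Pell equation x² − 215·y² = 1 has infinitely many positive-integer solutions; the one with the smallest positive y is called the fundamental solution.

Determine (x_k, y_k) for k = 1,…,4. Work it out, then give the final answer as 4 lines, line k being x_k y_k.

44 3
3871 264
340604 23229
29969281 2043888

√215 → a₀=14, period (1,1,1,28); ℓ=4 even so k=3
k=0  a_k=14  p_k/q_k = 14/1
…
k=2  a_k=1  p_k/q_k = 29/2
k=3  a_k=1  p_k/q_k = 44/3
→ (44, 3).  Check: 44²=1936, 215·3²=1935, difference 1.
k=2:  x_2 = 44·44+215·3·3 = 3871,  y_2 = 44·3+3·44 = 264
k=3:  x_3 = 44·3871+215·3·264 = 340604,  y_3 = 44·264+3·3871 = 23229
k=4:  x_4 = 44·340604+215·3·23229 = 29969281,  y_4 = 44·23229+3·340604 = 2043888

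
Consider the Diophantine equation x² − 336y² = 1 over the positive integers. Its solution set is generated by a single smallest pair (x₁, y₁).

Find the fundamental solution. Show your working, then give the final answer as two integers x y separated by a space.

55 3

[18; 3,36] for √336; ℓ=2 ⇒ convergent index 1
i=0: a=18 ⇒ p=18, q=1
i=1: a=3 ⇒ p=55, q=3
(x₁, y₁) = (55, 3);  55² − 336·3² = 1 ✓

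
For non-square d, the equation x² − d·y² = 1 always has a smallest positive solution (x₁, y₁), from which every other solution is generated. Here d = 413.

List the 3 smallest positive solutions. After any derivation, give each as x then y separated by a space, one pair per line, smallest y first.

[20; 3,9,1,4,1,9,3,40] for √413; ℓ=8 ⇒ convergent index 7
k=0  a_k=20  p_k/q_k = 20/1
…
k=2  a_k=9  p_k/q_k = 569/28
k=3  a_k=1  p_k/q_k = 630/31
k=4  a_k=4  p_k/q_k = 3089/152
…
k=6  a_k=9  p_k/q_k = 36560/1799
k=7  a_k=3  p_k/q_k = 113399/5580
(x₁, y₁) = (113399, 5580);  113399² − 413·5580² = 1 ✓
(113399+5580√413)^2 = 25718666401 + 1265532840√413
(113399+5580√413)^3 = 5832942102300599 + 287020317040740√413

113399 5580
25718666401 1265532840
5832942102300599 287020317040740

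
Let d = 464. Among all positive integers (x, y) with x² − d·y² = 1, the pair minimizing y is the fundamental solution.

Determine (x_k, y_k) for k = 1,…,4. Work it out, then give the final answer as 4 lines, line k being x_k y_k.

9801 455
192119201 8918910
3765920568201 174828473365
73819574785756801 3426987725981820

√464 → a₀=21, period (1,1,5,1,1,1,5,1,1,42); ℓ=10 even so k=9
step 0: (21, 1)  from 21·(1,0) + (0,1)
step 1: (22, 1)  from 1·(21,1) + (1,0)
step 2: (43, 2)  from 1·(22,1) + (21,1)
step 3: (237, 11)  from 5·(43,2) + (22,1)
…
step 5: (517, 24)  from 1·(280,13) + (237,11)
…
step 8: (5299, 246)  from 1·(4502,209) + (797,37)
step 9: (9801, 455)  from 1·(5299,246) + (4502,209)
(x₁, y₁) = (9801, 455);  9801² − 464·455² = 1 ✓
n=2: (9801,455)∘(9801,455) = (9801·9801+464·455·455, 9801·455+455·9801) = (192119201,8918910)
n=3: (192119201,8918910)∘(9801,455) = (9801·192119201+464·455·8918910, 9801·8918910+455·192119201) = (3765920568201,174828473365)
n=4: (3765920568201,174828473365)∘(9801,455) = (9801·3765920568201+464·455·174828473365, 9801·174828473365+455·3765920568201) = (73819574785756801,3426987725981820)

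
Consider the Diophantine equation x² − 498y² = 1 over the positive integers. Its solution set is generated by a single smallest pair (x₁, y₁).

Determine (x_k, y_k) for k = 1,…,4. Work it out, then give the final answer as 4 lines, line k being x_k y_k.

[22; 3,6,22,6,3,44] for √498; ℓ=6 ⇒ convergent index 5
step 0: (22, 1)  from 22·(1,0) + (0,1)
step 1: (67, 3)  from 3·(22,1) + (1,0)
step 2: (424, 19)  from 6·(67,3) + (22,1)
…
step 4: (56794, 2545)  from 6·(9395,421) + (424,19)
step 5: (179777, 8056)  from 3·(56794,2545) + (9395,421)
fundamental: x₁=179777, y₁=8056  (since 32319769729 − 498·64899136 = 1)
(x_2, y_2) = (179777·179777 + 498·8056·8056, 179777·8056 + 8056·179777) = (64639539457, 2896567024)
(x_3, y_3) = (179777·64639539457 + 498·8056·2896567024, 179777·2896567024 + 8056·64639539457) = (23241404969742401, 1041472259739240)
(x_4, y_4) = (179777·23241404969742401 + 498·8056·1041472259739240, 179777·1041472259739240 + 8056·23241404969742401) = (8356540122426119709697, 374465516875386131936)

179777 8056
64639539457 2896567024
23241404969742401 1041472259739240
8356540122426119709697 374465516875386131936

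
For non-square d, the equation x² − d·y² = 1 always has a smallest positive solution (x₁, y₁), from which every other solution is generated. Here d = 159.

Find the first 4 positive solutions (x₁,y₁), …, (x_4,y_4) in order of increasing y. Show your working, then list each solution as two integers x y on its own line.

1324 105
3505951 278040
9283756924 736249815
24583384828801 1949589232080

√159 → a₀=12, period (1,1,1,1,3,1,1,1,1,24); ℓ=10 even so k=9
a_0=12:  p_0=12·1+0=12,  q_0=12·0+1=1
a_1=1:  p_1=1·12+1=13,  q_1=1·1+0=1
a_2=1:  p_2=1·13+12=25,  q_2=1·1+1=2
…
a_4=1:  p_4=1·38+25=63,  q_4=1·3+2=5
a_5=3:  p_5=3·63+38=227,  q_5=3·5+3=18
a_6=1:  p_6=1·227+63=290,  q_6=1·18+5=23
a_7=1:  p_7=1·290+227=517,  q_7=1·23+18=41
a_8=1:  p_8=1·517+290=807,  q_8=1·41+23=64
a_9=1:  p_9=1·807+517=1324,  q_9=1·64+41=105
(x₁, y₁) = (1324, 105);  1324² − 159·105² = 1 ✓
k=2:  x_2 = 1324·1324+159·105·105 = 3505951,  y_2 = 1324·105+105·1324 = 278040
k=3:  x_3 = 1324·3505951+159·105·278040 = 9283756924,  y_3 = 1324·278040+105·3505951 = 736249815
k=4:  x_4 = 1324·9283756924+159·105·736249815 = 24583384828801,  y_4 = 1324·736249815+105·9283756924 = 1949589232080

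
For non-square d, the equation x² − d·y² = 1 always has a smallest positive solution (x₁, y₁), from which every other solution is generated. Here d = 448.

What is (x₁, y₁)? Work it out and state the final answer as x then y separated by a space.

127 6

√448 → a₀=21, period (6,42); ℓ=2 even so k=1
step 0: (21, 1)  from 21·(1,0) + (0,1)
step 1: (127, 6)  from 6·(21,1) + (1,0)
(x₁, y₁) = (127, 6);  127² − 448·6² = 1 ✓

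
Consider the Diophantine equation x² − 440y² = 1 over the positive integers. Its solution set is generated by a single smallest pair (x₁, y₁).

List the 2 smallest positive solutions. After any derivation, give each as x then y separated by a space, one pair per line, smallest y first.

21 1
881 42

[20; 1,40] for √440; ℓ=2 ⇒ convergent index 1
k=0  a_k=20  p_k/q_k = 20/1
k=1  a_k=1  p_k/q_k = 21/1
(x₁, y₁) = (21, 1);  21² − 440·1² = 1 ✓
(x_2, y_2) = (21·21 + 440·1·1, 21·1 + 1·21) = (881, 42)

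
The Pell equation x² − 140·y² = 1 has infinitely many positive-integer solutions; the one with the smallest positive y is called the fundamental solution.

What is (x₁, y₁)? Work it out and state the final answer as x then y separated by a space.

[11; 1,4,1,22] for √140; ℓ=4 ⇒ convergent index 3
a_0=11:  p_0=11·1+0=11,  q_0=11·0+1=1
a_1=1:  p_1=1·11+1=12,  q_1=1·1+0=1
a_2=4:  p_2=4·12+11=59,  q_2=4·1+1=5
a_3=1:  p_3=1·59+12=71,  q_3=1·5+1=6
(x₁, y₁) = (71, 6);  71² − 140·6² = 1 ✓

71 6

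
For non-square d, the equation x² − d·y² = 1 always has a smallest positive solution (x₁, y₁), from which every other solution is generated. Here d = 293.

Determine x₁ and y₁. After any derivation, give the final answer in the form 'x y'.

√293 = [17; 8,1,1,8,34, …], period ℓ=5 (odd) → k=9
step 0: (17, 1)  from 17·(1,0) + (0,1)
step 1: (137, 8)  from 8·(17,1) + (1,0)
…
step 3: (291, 17)  from 1·(154,9) + (137,8)
step 4: (2482, 145)  from 8·(291,17) + (154,9)
step 5: (84679, 4947)  from 34·(2482,145) + (291,17)
…
step 7: (764593, 44668)  from 1·(679914,39721) + (84679,4947)
step 8: (1444507, 84389)  from 1·(764593,44668) + (679914,39721)
step 9: (12320649, 719780)  from 8·(1444507,84389) + (764593,44668)
(x₁, y₁) = (12320649, 719780);  12320649² − 293·719780² = 1 ✓

12320649 719780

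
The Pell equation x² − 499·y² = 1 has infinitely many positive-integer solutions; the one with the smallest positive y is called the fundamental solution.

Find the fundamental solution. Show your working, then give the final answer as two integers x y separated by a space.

d=499: √d = [22; 2,1,21,1,2,44] (ℓ=6, even), read p_5/q_5
a_0=22:  p_0=22·1+0=22,  q_0=22·0+1=1
…
a_2=1:  p_2=1·45+22=67,  q_2=1·2+1=3
a_3=21:  p_3=21·67+45=1452,  q_3=21·3+2=65
a_4=1:  p_4=1·1452+67=1519,  q_4=1·65+3=68
a_5=2:  p_5=2·1519+1452=4490,  q_5=2·68+65=201
fundamental: x₁=4490, y₁=201  (since 20160100 − 499·40401 = 1)

4490 201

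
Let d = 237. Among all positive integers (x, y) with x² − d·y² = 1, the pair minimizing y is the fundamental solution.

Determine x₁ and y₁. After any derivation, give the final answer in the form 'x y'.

√237 = [15; 2,1,1,7,10,7,1,1,2,30, …], period ℓ=10 (even) → k=9
k=0  a_k=15  p_k/q_k = 15/1
k=1  a_k=2  p_k/q_k = 31/2
k=2  a_k=1  p_k/q_k = 46/3
…
k=7  a_k=1  p_k/q_k = 48001/3118
k=8  a_k=1  p_k/q_k = 90075/5851
k=9  a_k=2  p_k/q_k = 228151/14820
(x₁, y₁) = (228151, 14820);  228151² − 237·14820² = 1 ✓

228151 14820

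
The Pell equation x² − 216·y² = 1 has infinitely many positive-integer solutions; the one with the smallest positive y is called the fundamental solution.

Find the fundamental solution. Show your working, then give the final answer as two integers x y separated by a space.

√216 → a₀=14, period (1,2,3,2,1,28); ℓ=6 even so k=5
k=0  a_k=14  p_k/q_k = 14/1
…
k=4  a_k=2  p_k/q_k = 338/23
k=5  a_k=1  p_k/q_k = 485/33
fundamental: x₁=485, y₁=33  (since 235225 − 216·1089 = 1)

485 33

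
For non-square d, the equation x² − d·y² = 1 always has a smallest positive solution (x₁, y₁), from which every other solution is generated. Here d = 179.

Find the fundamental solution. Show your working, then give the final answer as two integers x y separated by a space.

4190210 313191

√179 = [13; 2,1,1,1,3,…,1,2,26, …], period ℓ=14 (even) → k=13
step 0: (13, 1)  from 13·(1,0) + (0,1)
step 1: (27, 2)  from 2·(13,1) + (1,0)
step 2: (40, 3)  from 1·(27,2) + (13,1)
step 3: (67, 5)  from 1·(40,3) + (27,2)
step 4: (107, 8)  from 1·(67,5) + (40,3)
…
step 6: (2047, 153)  from 5·(388,29) + (107,8)
step 7: (26999, 2018)  from 13·(2047,153) + (388,29)
step 8: (137042, 10243)  from 5·(26999,2018) + (2047,153)
step 9: (438125, 32747)  from 3·(137042,10243) + (26999,2018)
step 10: (575167, 42990)  from 1·(438125,32747) + (137042,10243)
step 11: (1013292, 75737)  from 1·(575167,42990) + (438125,32747)
step 12: (1588459, 118727)  from 1·(1013292,75737) + (575167,42990)
step 13: (4190210, 313191)  from 2·(1588459,118727) + (1013292,75737)
(x₁, y₁) = (4190210, 313191);  4190210² − 179·313191² = 1 ✓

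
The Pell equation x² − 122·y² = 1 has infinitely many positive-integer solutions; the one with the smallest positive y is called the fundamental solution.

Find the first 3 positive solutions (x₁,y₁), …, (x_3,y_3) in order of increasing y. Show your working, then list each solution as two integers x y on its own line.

√122 = [11; 22, …], period ℓ=1 (odd) → k=1
k=0  a_k=11  p_k/q_k = 11/1
k=1  a_k=22  p_k/q_k = 243/22
→ (243, 22).  Check: 243²=59049, 122·22²=59048, difference 1.
n=2: (243,22)∘(243,22) = (243·243+122·22·22, 243·22+22·243) = (118097,10692)
n=3: (118097,10692)∘(243,22) = (243·118097+122·22·10692, 243·10692+22·118097) = (57394899,5196290)

243 22
118097 10692
57394899 5196290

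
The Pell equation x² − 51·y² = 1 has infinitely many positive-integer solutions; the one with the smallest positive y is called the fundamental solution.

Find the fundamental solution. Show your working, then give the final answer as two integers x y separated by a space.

[7; 7,14] for √51; ℓ=2 ⇒ convergent index 1
step 0: (7, 1)  from 7·(1,0) + (0,1)
step 1: (50, 7)  from 7·(7,1) + (1,0)
fundamental: x₁=50, y₁=7  (since 2500 − 51·49 = 1)

50 7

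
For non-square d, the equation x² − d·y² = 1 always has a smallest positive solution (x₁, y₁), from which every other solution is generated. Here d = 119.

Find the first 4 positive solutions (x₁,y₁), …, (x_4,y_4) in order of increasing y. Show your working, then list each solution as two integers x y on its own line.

120 11
28799 2640
6911640 633589
1658764801 152058720

√119 = [10; 1,9,1,20, …], period ℓ=4 (even) → k=3
i=0: a=10 ⇒ p=10, q=1
i=1: a=1 ⇒ p=11, q=1
i=2: a=9 ⇒ p=109, q=10
i=3: a=1 ⇒ p=120, q=11
→ (120, 11).  Check: 120²=14400, 119·11²=14399, difference 1.
n=2: (120,11)∘(120,11) = (120·120+119·11·11, 120·11+11·120) = (28799,2640)
n=3: (28799,2640)∘(120,11) = (120·28799+119·11·2640, 120·2640+11·28799) = (6911640,633589)
n=4: (6911640,633589)∘(120,11) = (120·6911640+119·11·633589, 120·633589+11·6911640) = (1658764801,152058720)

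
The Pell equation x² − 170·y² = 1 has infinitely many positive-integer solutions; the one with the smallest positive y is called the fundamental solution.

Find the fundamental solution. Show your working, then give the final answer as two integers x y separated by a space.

√170 = [13; 26, …], period ℓ=1 (odd) → k=1
i=0: a=13 ⇒ p=13, q=1
i=1: a=26 ⇒ p=339, q=26
fundamental: x₁=339, y₁=26  (since 114921 − 170·676 = 1)

339 26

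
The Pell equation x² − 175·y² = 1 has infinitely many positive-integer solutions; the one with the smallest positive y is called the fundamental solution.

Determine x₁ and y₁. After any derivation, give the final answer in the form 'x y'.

2024 153

[13; 4,2,1,2,4,26] for √175; ℓ=6 ⇒ convergent index 5
i=0: a=13 ⇒ p=13, q=1
i=1: a=4 ⇒ p=53, q=4
…
i=3: a=1 ⇒ p=172, q=13
i=4: a=2 ⇒ p=463, q=35
i=5: a=4 ⇒ p=2024, q=153
→ (2024, 153).  Check: 2024²=4096576, 175·153²=4096575, difference 1.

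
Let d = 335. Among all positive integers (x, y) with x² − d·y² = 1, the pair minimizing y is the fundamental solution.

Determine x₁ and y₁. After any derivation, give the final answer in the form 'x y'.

604 33

[18; 3,3,3,36] for √335; ℓ=4 ⇒ convergent index 3
a_0=18:  p_0=18·1+0=18,  q_0=18·0+1=1
a_1=3:  p_1=3·18+1=55,  q_1=3·1+0=3
a_2=3:  p_2=3·55+18=183,  q_2=3·3+1=10
a_3=3:  p_3=3·183+55=604,  q_3=3·10+3=33
fundamental: x₁=604, y₁=33  (since 364816 − 335·1089 = 1)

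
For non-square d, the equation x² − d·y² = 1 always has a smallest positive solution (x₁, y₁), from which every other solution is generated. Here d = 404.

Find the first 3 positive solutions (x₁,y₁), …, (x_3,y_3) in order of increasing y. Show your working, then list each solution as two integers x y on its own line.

[20; 10,40] for √404; ℓ=2 ⇒ convergent index 1
i=0: a=20 ⇒ p=20, q=1
i=1: a=10 ⇒ p=201, q=10
fundamental: x₁=201, y₁=10  (since 40401 − 404·100 = 1)
n=2: (201,10)∘(201,10) = (201·201+404·10·10, 201·10+10·201) = (80801,4020)
n=3: (80801,4020)∘(201,10) = (201·80801+404·10·4020, 201·4020+10·80801) = (32481801,1616030)

201 10
80801 4020
32481801 1616030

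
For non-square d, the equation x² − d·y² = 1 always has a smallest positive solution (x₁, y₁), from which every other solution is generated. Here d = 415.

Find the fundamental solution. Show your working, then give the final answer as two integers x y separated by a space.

18412804 903849

√415 → a₀=20, period (2,1,2,4,6,…,1,2,40); ℓ=16 even so k=15
i=0: a=20 ⇒ p=20, q=1
…
i=3: a=2 ⇒ p=163, q=8
…
i=6: a=1 ⇒ p=5154, q=253
…
i=8: a=3 ⇒ p=33939, q=1666
…
i=12: a=4 ⇒ p=2110961, q=103623
i=13: a=2 ⇒ p=4730294, q=232201
i=14: a=1 ⇒ p=6841255, q=335824
i=15: a=2 ⇒ p=18412804, q=903849
(x₁, y₁) = (18412804, 903849);  18412804² − 415·903849² = 1 ✓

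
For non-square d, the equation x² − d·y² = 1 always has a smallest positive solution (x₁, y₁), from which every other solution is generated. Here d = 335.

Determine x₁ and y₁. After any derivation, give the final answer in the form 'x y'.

[18; 3,3,3,36] for √335; ℓ=4 ⇒ convergent index 3
a_0=18:  p_0=18·1+0=18,  q_0=18·0+1=1
a_1=3:  p_1=3·18+1=55,  q_1=3·1+0=3
a_2=3:  p_2=3·55+18=183,  q_2=3·3+1=10
a_3=3:  p_3=3·183+55=604,  q_3=3·10+3=33
→ (604, 33).  Check: 604²=364816, 335·33²=364815, difference 1.

604 33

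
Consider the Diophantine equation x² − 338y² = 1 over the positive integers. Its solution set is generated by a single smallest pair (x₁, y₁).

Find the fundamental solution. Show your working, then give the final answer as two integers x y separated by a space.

√338 → a₀=18, period (2,1,1,2,36); ℓ=5 odd so k=9
step 0: (18, 1)  from 18·(1,0) + (0,1)
step 1: (37, 2)  from 2·(18,1) + (1,0)
step 2: (55, 3)  from 1·(37,2) + (18,1)
step 3: (92, 5)  from 1·(55,3) + (37,2)
step 4: (239, 13)  from 2·(92,5) + (55,3)
…
step 6: (17631, 959)  from 2·(8696,473) + (239,13)
step 7: (26327, 1432)  from 1·(17631,959) + (8696,473)
step 8: (43958, 2391)  from 1·(26327,1432) + (17631,959)
step 9: (114243, 6214)  from 2·(43958,2391) + (26327,1432)
fundamental: x₁=114243, y₁=6214  (since 13051463049 − 338·38613796 = 1)

114243 6214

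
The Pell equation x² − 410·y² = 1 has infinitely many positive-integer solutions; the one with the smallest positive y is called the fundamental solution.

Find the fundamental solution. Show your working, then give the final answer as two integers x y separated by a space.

[20; 4,40] for √410; ℓ=2 ⇒ convergent index 1
step 0: (20, 1)  from 20·(1,0) + (0,1)
step 1: (81, 4)  from 4·(20,1) + (1,0)
(x₁, y₁) = (81, 4);  81² − 410·4² = 1 ✓

81 4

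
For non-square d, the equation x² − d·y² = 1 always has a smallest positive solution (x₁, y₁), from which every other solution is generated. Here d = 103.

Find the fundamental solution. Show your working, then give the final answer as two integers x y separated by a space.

227528 22419

d=103: √d = [10; 6,1,2,1,1,9,1,1,2,1,6,20] (ℓ=12, even), read p_11/q_11
a_0=10:  p_0=10·1+0=10,  q_0=10·0+1=1
a_1=6:  p_1=6·10+1=61,  q_1=6·1+0=6
a_2=1:  p_2=1·61+10=71,  q_2=1·6+1=7
a_3=2:  p_3=2·71+61=203,  q_3=2·7+6=20
a_4=1:  p_4=1·203+71=274,  q_4=1·20+7=27
a_5=1:  p_5=1·274+203=477,  q_5=1·27+20=47
a_6=9:  p_6=9·477+274=4567,  q_6=9·47+27=450
a_7=1:  p_7=1·4567+477=5044,  q_7=1·450+47=497
a_8=1:  p_8=1·5044+4567=9611,  q_8=1·497+450=947
a_9=2:  p_9=2·9611+5044=24266,  q_9=2·947+497=2391
a_10=1:  p_10=1·24266+9611=33877,  q_10=1·2391+947=3338
a_11=6:  p_11=6·33877+24266=227528,  q_11=6·3338+2391=22419
fundamental: x₁=227528, y₁=22419  (since 51768990784 − 103·502611561 = 1)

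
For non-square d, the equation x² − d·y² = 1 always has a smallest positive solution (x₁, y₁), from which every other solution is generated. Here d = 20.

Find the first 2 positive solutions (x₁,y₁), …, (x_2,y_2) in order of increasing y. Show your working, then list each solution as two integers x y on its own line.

d=20: √d = [4; 2,8] (ℓ=2, even), read p_1/q_1
i=0: a=4 ⇒ p=4, q=1
i=1: a=2 ⇒ p=9, q=2
fundamental: x₁=9, y₁=2  (since 81 − 20·4 = 1)
(x_2, y_2) = (9·9 + 20·2·2, 9·2 + 2·9) = (161, 36)

9 2
161 36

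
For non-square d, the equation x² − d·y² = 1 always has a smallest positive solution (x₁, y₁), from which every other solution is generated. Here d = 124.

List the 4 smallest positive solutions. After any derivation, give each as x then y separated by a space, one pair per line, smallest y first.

[11; 7,2,1,1,1,…,2,7,22] for √124; ℓ=16 ⇒ convergent index 15
k=0  a_k=11  p_k/q_k = 11/1
…
k=3  a_k=1  p_k/q_k = 245/22
…
k=9  a_k=1  p_k/q_k = 17583/1579
k=10  a_k=3  p_k/q_k = 67292/6043
k=11  a_k=1  p_k/q_k = 84875/7622
…
k=13  a_k=1  p_k/q_k = 237042/21287
k=14  a_k=2  p_k/q_k = 626251/56239
k=15  a_k=7  p_k/q_k = 4620799/414960
→ (4620799, 414960).  Check: 4620799²=21351783398401, 124·414960²=21351783398400, difference 1.
(4620799+414960√124)^2 = 42703566796801 + 3834893506080√124
(4620799+414960√124)^3 = 394649197502177907199 + 35440544156001500880√124
(4620799+414960√124)^4 = 3647189234337689639247667201 + 327527261991011323636100160√124

4620799 414960
42703566796801 3834893506080
394649197502177907199 35440544156001500880
3647189234337689639247667201 327527261991011323636100160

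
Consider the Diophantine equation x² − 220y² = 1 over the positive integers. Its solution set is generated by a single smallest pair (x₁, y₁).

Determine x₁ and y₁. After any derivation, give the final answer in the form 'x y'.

89 6

√220 = [14; 1,4,1,28, …], period ℓ=4 (even) → k=3
k=0  a_k=14  p_k/q_k = 14/1
k=1  a_k=1  p_k/q_k = 15/1
k=2  a_k=4  p_k/q_k = 74/5
k=3  a_k=1  p_k/q_k = 89/6
(x₁, y₁) = (89, 6);  89² − 220·6² = 1 ✓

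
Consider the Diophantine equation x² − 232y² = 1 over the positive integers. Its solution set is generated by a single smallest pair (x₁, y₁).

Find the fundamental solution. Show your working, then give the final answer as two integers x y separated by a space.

19603 1287

√232 = [15; 4,3,7,3,4,30, …], period ℓ=6 (even) → k=5
i=0: a=15 ⇒ p=15, q=1
i=1: a=4 ⇒ p=61, q=4
i=2: a=3 ⇒ p=198, q=13
…
i=4: a=3 ⇒ p=4539, q=298
i=5: a=4 ⇒ p=19603, q=1287
fundamental: x₁=19603, y₁=1287  (since 384277609 − 232·1656369 = 1)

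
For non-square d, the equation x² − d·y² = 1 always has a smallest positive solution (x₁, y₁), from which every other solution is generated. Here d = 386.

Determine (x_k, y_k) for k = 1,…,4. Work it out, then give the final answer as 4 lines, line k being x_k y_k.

111555 5678
24889036049 1266818580
5552992832780835 282639893378122
1238928230896843060801 63059786610325980840

d=386: √d = [19; 1,1,1,4,1,18,1,4,1,1,1,38] (ℓ=12, even), read p_11/q_11
k=0  a_k=19  p_k/q_k = 19/1
…
k=6  a_k=18  p_k/q_k = 6287/320
…
k=9  a_k=1  p_k/q_k = 39392/2005
k=10  a_k=1  p_k/q_k = 72163/3673
k=11  a_k=1  p_k/q_k = 111555/5678
fundamental: x₁=111555, y₁=5678  (since 12444518025 − 386·32239684 = 1)
n=2: (111555,5678)∘(111555,5678) = (111555·111555+386·5678·5678, 111555·5678+5678·111555) = (24889036049,1266818580)
n=3: (24889036049,1266818580)∘(111555,5678) = (111555·24889036049+386·5678·1266818580, 111555·1266818580+5678·24889036049) = (5552992832780835,282639893378122)
n=4: (5552992832780835,282639893378122)∘(111555,5678) = (111555·5552992832780835+386·5678·282639893378122, 111555·282639893378122+5678·5552992832780835) = (1238928230896843060801,63059786610325980840)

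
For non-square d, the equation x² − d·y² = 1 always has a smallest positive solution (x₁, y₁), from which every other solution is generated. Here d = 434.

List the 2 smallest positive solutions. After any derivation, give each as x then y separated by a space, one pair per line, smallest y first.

125 6
31249 1500

[20; 1,4,1,40] for √434; ℓ=4 ⇒ convergent index 3
step 0: (20, 1)  from 20·(1,0) + (0,1)
…
step 2: (104, 5)  from 4·(21,1) + (20,1)
step 3: (125, 6)  from 1·(104,5) + (21,1)
fundamental: x₁=125, y₁=6  (since 15625 − 434·36 = 1)
k=2:  x_2 = 125·125+434·6·6 = 31249,  y_2 = 125·6+6·125 = 1500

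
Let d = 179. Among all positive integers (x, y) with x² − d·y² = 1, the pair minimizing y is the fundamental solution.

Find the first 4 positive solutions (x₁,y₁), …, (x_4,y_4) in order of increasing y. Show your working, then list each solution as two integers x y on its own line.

d=179: √d = [13; 2,1,1,1,3,…,1,2,26] (ℓ=14, even), read p_13/q_13
a_0=13:  p_0=13·1+0=13,  q_0=13·0+1=1
…
a_5=3:  p_5=3·107+67=388,  q_5=3·8+5=29
…
a_7=13:  p_7=13·2047+388=26999,  q_7=13·153+29=2018
…
a_9=3:  p_9=3·137042+26999=438125,  q_9=3·10243+2018=32747
…
a_11=1:  p_11=1·575167+438125=1013292,  q_11=1·42990+32747=75737
a_12=1:  p_12=1·1013292+575167=1588459,  q_12=1·75737+42990=118727
a_13=2:  p_13=2·1588459+1013292=4190210,  q_13=2·118727+75737=313191
→ (4190210, 313191).  Check: 4190210²=17557859844100, 179·313191²=17557859844099, difference 1.
n=2: (4190210,313191)∘(4190210,313191) = (4190210·4190210+179·313191·313191, 4190210·313191+313191·4190210) = (35115719688199,2624672120220)
n=3: (35115719688199,2624672120220)∘(4190210,313191) = (4190210·35115719688199+179·313191·2624672120220, 4190210·2624672120220+313191·35115719688199) = (294284479589372473370,21995854729733779209)
n=4: (294284479589372473370,21995854729733779209)∘(4190210,313191) = (4190210·294284479589372473370+179·313191·21995854729733779209, 4190210·21995854729733779209+313191·294284479589372473370) = (2466227538440333747559727201,184334500894152933286567560)

4190210 313191
35115719688199 2624672120220
294284479589372473370 21995854729733779209
2466227538440333747559727201 184334500894152933286567560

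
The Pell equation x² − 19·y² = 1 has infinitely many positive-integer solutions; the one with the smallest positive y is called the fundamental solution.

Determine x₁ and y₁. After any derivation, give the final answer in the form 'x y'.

√19 → a₀=4, period (2,1,3,1,2,8); ℓ=6 even so k=5
step 0: (4, 1)  from 4·(1,0) + (0,1)
step 1: (9, 2)  from 2·(4,1) + (1,0)
step 2: (13, 3)  from 1·(9,2) + (4,1)
step 3: (48, 11)  from 3·(13,3) + (9,2)
step 4: (61, 14)  from 1·(48,11) + (13,3)
step 5: (170, 39)  from 2·(61,14) + (48,11)
(x₁, y₁) = (170, 39);  170² − 19·39² = 1 ✓

170 39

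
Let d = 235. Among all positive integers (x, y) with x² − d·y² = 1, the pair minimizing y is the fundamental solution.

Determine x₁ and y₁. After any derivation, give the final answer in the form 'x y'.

46 3

√235 → a₀=15, period (3,30); ℓ=2 even so k=1
k=0  a_k=15  p_k/q_k = 15/1
k=1  a_k=3  p_k/q_k = 46/3
→ (46, 3).  Check: 46²=2116, 235·3²=2115, difference 1.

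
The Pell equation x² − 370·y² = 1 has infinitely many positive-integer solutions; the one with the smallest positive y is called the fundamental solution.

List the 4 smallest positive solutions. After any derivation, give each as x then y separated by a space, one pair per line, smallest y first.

√370 → a₀=19, period (4,4,38); ℓ=3 odd so k=5
step 0: (19, 1)  from 19·(1,0) + (0,1)
…
step 2: (327, 17)  from 4·(77,4) + (19,1)
…
step 4: (50339, 2617)  from 4·(12503,650) + (327,17)
step 5: (213859, 11118)  from 4·(50339,2617) + (12503,650)
(x₁, y₁) = (213859, 11118);  213859² − 370·11118² = 1 ✓
k=2:  x_2 = 213859·213859+370·11118·11118 = 91471343761,  y_2 = 213859·11118+11118·213859 = 4755368724
k=3:  x_3 = 213859·91471343761+370·11118·4755368724 = 39123940210553539,  y_3 = 213859·4755368724+11118·91471343761 = 2033956799880714
k=4:  x_4 = 213859·39123940210553539+370·11118·2033956799880714 = 16734013458886067250241,  y_4 = 213859·2033956799880714+11118·39123940210553539 = 869959934526623861928

213859 11118
91471343761 4755368724
39123940210553539 2033956799880714
16734013458886067250241 869959934526623861928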